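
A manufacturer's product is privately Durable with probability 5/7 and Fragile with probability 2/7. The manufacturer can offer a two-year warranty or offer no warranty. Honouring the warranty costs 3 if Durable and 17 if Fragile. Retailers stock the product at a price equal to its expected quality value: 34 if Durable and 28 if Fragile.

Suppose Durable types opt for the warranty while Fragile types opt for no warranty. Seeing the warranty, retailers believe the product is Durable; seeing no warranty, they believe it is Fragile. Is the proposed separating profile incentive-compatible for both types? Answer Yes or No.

Under these beliefs, the warranty earns price 34 and no warranty earns price 28.
Durable: the warranty nets 34 − 3 = 31; no warranty nets 28. Durable prefers the warranty.
Fragile: the warranty nets 34 − 17 = 17; no warranty nets 28. Fragile prefers no warranty.
Neither type deviates, so the separating profile is an equilibrium.

Yes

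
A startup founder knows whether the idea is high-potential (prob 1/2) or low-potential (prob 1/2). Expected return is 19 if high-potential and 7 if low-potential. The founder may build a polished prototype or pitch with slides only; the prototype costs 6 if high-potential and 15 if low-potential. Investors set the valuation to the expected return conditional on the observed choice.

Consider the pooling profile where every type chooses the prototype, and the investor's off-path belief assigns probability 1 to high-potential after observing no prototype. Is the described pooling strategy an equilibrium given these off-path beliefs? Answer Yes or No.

No

On path, the investor holds the prior and pays 1/2·19 + 1/2·7 = 13. Off path (no prototype), believing high-potential, it pays 19.
high-potential: the prototype nets 13 − 6 = 7; no prototype nets 19. high-potential would deviate.
low-potential: the prototype nets 13 − 15 = -2; no prototype nets 19. low-potential would deviate.
A type deviates, so pooling fails.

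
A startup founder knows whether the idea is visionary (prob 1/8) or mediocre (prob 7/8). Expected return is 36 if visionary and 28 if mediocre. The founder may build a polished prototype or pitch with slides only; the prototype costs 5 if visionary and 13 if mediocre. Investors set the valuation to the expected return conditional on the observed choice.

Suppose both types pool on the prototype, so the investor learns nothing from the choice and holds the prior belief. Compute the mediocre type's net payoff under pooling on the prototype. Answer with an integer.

16

Pooled valuation = 1/8·36 + 7/8·28 = 29.
mediocre pays cost 13 for the prototype, so net payoff = 29 − 13 = 16.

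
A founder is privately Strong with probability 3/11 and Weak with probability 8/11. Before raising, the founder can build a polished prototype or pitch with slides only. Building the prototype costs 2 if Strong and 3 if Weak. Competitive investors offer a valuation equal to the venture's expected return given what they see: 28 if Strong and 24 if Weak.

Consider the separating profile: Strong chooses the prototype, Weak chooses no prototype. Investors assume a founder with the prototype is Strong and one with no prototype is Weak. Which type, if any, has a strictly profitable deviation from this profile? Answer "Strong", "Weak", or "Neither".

The prototype pays 28; no prototype pays 24.
Strong: assigned the prototype, nets 28 − 2 = 26; deviating to no prototype nets 24.
Weak: assigned no prototype, nets 24; deviating to the prototype nets 28 − 3 = 25.
The Weak type gains 1 by deviating.

Weak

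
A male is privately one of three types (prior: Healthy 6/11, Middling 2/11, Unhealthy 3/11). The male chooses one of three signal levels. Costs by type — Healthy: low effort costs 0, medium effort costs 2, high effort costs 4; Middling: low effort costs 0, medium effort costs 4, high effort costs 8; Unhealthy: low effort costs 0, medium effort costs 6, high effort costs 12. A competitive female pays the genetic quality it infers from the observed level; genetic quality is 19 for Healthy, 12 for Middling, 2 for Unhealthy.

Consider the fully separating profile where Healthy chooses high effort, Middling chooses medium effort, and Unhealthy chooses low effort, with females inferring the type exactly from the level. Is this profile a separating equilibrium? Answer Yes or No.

No

Separating mating payoffs: high effort → 19, medium effort → 12, low effort → 2.
Healthy (assigned high effort): low effort: 2 − 0 = 2; medium effort: 12 − 2 = 10; high effort: 19 − 4 = 15. Healthy stays.
Middling (assigned medium effort): low effort: 2 − 0 = 2; medium effort: 12 − 4 = 8; high effort: 19 − 8 = 11. Middling prefers high effort.
Unhealthy (assigned low effort): low effort: 2 − 0 = 2; medium effort: 12 − 6 = 6; high effort: 19 − 12 = 7. Unhealthy prefers high effort.
At least one type deviates; the separating profile fails.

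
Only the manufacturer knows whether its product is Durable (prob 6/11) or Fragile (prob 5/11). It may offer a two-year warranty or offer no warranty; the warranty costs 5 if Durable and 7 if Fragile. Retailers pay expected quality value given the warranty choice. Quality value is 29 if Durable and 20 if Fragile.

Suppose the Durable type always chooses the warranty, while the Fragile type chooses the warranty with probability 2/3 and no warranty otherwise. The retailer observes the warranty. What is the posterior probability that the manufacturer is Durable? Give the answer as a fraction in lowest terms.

9/14

P(the warranty) = (6/11)·1 + (5/11)·(2/3) = 28/33.
By Bayes' rule, P(Durable | the warranty) = (6/11) / (28/33) = 9/14.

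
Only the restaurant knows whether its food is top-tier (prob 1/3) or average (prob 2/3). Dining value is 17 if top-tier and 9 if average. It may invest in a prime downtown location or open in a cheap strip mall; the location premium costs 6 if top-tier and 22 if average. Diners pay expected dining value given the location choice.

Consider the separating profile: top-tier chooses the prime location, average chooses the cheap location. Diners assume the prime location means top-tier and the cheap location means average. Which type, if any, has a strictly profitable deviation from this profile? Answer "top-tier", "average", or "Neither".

The prime location pays 17; the cheap location pays 9.
top-tier: assigned the prime location, nets 17 − 6 = 11; deviating to the cheap location nets 9.
average: assigned the cheap location, nets 9; deviating to the prime location nets 17 − 22 = -5.
Both types strictly prefer their assigned action; no profitable deviation.

Neither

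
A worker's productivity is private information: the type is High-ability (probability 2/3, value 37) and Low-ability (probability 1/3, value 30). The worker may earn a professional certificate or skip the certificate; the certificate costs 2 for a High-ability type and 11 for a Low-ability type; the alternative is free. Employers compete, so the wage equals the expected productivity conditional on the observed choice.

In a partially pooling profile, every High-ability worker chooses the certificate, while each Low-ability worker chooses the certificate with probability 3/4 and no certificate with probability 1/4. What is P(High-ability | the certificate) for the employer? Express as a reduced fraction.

P(the certificate) = (2/3)·1 + (1/3)·(3/4) = 11/12.
By Bayes' rule, P(High-ability | the certificate) = (2/3) / (11/12) = 8/11.

8/11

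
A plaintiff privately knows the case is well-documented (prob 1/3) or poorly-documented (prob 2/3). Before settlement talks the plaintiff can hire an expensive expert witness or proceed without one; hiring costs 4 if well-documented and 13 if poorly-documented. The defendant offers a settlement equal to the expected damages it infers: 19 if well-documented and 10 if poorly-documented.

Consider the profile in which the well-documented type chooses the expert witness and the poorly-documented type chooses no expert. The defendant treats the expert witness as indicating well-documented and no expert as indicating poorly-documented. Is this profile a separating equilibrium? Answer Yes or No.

Yes

Under these beliefs, the expert witness earns settlement 19 and no expert earns settlement 10.
well-documented: the expert witness nets 19 − 4 = 15; no expert nets 10. well-documented prefers the expert witness.
poorly-documented: the expert witness nets 19 − 13 = 6; no expert nets 10. poorly-documented prefers no expert.
Neither type deviates, so the separating profile is an equilibrium.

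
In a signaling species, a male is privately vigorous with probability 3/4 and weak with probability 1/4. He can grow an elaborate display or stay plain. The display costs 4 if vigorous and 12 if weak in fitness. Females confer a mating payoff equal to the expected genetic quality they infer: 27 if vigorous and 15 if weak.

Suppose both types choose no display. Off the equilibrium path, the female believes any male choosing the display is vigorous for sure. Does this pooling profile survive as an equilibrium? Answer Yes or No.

Yes

On path, the female holds the prior and pays 3/4·27 + 1/4·15 = 24. Off path (the display), believing vigorous, it pays 27.
vigorous: no display nets 24; the display nets 27 − 4 = 23. vigorous stays.
weak: no display nets 24; the display nets 27 − 12 = 15. weak stays.
No type deviates, so pooling is sustained.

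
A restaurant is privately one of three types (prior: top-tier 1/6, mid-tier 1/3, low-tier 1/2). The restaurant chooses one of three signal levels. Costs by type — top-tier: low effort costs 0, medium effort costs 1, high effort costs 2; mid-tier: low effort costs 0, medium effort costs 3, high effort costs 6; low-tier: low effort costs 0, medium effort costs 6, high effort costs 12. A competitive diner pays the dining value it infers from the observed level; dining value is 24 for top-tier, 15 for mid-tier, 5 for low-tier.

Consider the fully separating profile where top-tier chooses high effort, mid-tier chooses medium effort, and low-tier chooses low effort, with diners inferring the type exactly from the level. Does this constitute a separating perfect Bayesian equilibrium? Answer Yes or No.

Separating price premiums: high effort → 24, medium effort → 15, low effort → 5.
top-tier (assigned high effort): low effort: 5 − 0 = 5; medium effort: 15 − 1 = 14; high effort: 24 − 2 = 22. top-tier stays.
mid-tier (assigned medium effort): low effort: 5 − 0 = 5; medium effort: 15 − 3 = 12; high effort: 24 − 6 = 18. mid-tier prefers high effort.
low-tier (assigned low effort): low effort: 5 − 0 = 5; medium effort: 15 − 6 = 9; high effort: 24 − 12 = 12. low-tier prefers high effort.
At least one type deviates; the separating profile fails.

No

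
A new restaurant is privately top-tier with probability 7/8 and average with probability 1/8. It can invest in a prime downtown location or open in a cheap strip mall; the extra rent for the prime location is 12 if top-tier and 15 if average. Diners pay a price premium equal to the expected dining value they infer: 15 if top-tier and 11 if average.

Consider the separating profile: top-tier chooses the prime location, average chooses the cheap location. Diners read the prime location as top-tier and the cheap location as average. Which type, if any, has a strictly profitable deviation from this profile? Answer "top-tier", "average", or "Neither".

The prime location pays 15; the cheap location pays 11.
top-tier: assigned the prime location, nets 15 − 12 = 3; deviating to the cheap location nets 11.
average: assigned the cheap location, nets 11; deviating to the prime location nets 15 − 15 = 0.
The top-tier type gains 8 by deviating.

top-tier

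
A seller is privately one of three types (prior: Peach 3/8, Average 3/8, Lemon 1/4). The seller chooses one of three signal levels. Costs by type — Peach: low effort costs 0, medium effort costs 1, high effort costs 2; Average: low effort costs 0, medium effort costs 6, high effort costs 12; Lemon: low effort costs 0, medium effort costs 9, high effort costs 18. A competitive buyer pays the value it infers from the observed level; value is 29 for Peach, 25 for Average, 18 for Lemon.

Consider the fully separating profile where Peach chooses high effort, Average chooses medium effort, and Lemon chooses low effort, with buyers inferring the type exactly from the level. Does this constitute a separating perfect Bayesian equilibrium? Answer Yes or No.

Yes

Separating prices: high effort → 29, medium effort → 25, low effort → 18.
Peach (assigned high effort): low effort: 18 − 0 = 18; medium effort: 25 − 1 = 24; high effort: 29 − 2 = 27. Peach stays.
Average (assigned medium effort): low effort: 18 − 0 = 18; medium effort: 25 − 6 = 19; high effort: 29 − 12 = 17. Average stays.
Lemon (assigned low effort): low effort: 18 − 0 = 18; medium effort: 25 − 9 = 16; high effort: 29 − 18 = 11. Lemon stays.
Every type prefers its assigned level; separation holds.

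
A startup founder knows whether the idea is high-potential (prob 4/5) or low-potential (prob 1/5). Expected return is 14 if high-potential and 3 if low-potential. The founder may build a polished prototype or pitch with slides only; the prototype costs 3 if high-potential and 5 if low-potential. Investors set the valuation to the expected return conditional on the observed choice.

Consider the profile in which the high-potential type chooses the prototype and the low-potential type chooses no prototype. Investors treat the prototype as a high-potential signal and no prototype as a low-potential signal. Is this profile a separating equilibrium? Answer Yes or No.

Under these beliefs, the prototype earns valuation 14 and no prototype earns valuation 3.
high-potential: the prototype nets 14 − 3 = 11; no prototype nets 3. high-potential prefers the prototype.
low-potential: the prototype nets 14 − 5 = 9; no prototype nets 3. low-potential would deviate to the prototype.
low-potential has a profitable deviation, so the profile is not an equilibrium.

No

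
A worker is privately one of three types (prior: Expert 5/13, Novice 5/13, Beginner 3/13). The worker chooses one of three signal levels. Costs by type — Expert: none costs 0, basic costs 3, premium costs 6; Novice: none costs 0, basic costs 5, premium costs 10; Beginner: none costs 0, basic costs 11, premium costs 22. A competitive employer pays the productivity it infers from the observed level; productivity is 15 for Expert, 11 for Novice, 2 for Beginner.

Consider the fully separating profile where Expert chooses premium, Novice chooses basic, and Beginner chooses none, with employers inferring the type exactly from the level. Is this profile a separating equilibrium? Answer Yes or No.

Separating wages: premium → 15, basic → 11, none → 2.
Expert (assigned premium): none: 2 − 0 = 2; basic: 11 − 3 = 8; premium: 15 − 6 = 9. Expert stays.
Novice (assigned basic): none: 2 − 0 = 2; basic: 11 − 5 = 6; premium: 15 − 10 = 5. Novice stays.
Beginner (assigned none): none: 2 − 0 = 2; basic: 11 − 11 = 0; premium: 15 − 22 = -7. Beginner stays.
Every type prefers its assigned level; separation holds.

Yes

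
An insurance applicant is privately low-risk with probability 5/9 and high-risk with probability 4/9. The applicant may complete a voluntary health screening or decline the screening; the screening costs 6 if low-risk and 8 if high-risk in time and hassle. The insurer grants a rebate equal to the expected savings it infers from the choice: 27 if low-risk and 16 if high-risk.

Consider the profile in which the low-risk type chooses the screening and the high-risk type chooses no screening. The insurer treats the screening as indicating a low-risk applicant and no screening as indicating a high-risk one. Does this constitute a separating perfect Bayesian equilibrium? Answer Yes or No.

Under these beliefs, the screening earns rebate 27 and no screening earns rebate 16.
low-risk: the screening nets 27 − 6 = 21; no screening nets 16. low-risk prefers the screening.
high-risk: the screening nets 27 − 8 = 19; no screening nets 16. high-risk would deviate to the screening.
high-risk has a profitable deviation, so the profile is not an equilibrium.

No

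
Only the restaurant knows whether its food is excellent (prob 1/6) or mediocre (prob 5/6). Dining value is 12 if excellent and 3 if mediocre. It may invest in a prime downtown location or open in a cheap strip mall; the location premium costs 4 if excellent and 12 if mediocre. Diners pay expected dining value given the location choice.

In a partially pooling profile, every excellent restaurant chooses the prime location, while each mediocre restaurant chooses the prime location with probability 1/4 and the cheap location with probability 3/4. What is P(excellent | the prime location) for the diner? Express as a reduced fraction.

4/9

P(the prime location) = (1/6)·1 + (5/6)·(1/4) = 3/8.
By Bayes' rule, P(excellent | the prime location) = (1/6) / (3/8) = 4/9.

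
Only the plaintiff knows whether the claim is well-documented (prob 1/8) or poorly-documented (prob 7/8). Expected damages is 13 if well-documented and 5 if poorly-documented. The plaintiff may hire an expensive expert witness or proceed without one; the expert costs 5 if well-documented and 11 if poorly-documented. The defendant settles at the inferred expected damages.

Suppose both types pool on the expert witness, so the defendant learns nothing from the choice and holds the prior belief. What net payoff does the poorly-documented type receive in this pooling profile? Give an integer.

-5

Pooled settlement = 1/8·13 + 7/8·5 = 6.
poorly-documented pays cost 11 for the expert witness, so net payoff = 6 − 11 = -5.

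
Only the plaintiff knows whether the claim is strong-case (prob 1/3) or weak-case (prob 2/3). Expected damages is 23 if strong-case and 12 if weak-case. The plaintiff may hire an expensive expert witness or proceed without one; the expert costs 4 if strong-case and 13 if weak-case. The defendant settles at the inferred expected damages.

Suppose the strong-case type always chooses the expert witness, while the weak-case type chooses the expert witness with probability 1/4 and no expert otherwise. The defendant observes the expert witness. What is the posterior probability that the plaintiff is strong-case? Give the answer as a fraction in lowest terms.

2/3

P(the expert witness) = (1/3)·1 + (2/3)·(1/4) = 1/2.
By Bayes' rule, P(strong-case | the expert witness) = (1/3) / (1/2) = 2/3.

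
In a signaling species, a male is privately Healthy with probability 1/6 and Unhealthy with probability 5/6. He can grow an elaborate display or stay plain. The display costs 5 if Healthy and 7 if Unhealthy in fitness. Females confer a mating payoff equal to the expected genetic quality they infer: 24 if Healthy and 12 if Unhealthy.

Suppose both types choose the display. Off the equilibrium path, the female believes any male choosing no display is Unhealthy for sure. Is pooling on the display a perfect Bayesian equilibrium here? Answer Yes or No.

No

On path, the female holds the prior and pays 1/6·24 + 5/6·12 = 14. Off path (no display), believing Unhealthy, it pays 12.
Healthy: the display nets 14 − 5 = 9; no display nets 12. Healthy would deviate.
Unhealthy: the display nets 14 − 7 = 7; no display nets 12. Unhealthy would deviate.
A type deviates, so pooling fails.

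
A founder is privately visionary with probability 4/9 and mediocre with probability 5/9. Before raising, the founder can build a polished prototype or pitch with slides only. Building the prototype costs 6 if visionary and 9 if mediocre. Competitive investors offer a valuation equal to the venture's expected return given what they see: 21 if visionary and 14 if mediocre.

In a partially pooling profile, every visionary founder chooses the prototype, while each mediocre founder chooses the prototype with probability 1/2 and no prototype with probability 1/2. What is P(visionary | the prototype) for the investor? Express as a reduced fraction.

P(the prototype) = (4/9)·1 + (5/9)·(1/2) = 13/18.
By Bayes' rule, P(visionary | the prototype) = (4/9) / (13/18) = 8/13.

8/13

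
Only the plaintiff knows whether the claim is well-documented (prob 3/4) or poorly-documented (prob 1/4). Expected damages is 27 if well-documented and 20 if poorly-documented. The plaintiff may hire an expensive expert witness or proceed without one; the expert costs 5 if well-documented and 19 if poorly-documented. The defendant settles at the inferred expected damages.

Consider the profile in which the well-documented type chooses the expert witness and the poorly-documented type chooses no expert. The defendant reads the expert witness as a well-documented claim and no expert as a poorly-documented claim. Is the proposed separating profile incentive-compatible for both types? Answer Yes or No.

Yes

Under these beliefs, the expert witness earns settlement 27 and no expert earns settlement 20.
well-documented: the expert witness nets 27 − 5 = 22; no expert nets 20. well-documented prefers the expert witness.
poorly-documented: the expert witness nets 27 − 19 = 8; no expert nets 20. poorly-documented prefers no expert.
Neither type deviates, so the separating profile is an equilibrium.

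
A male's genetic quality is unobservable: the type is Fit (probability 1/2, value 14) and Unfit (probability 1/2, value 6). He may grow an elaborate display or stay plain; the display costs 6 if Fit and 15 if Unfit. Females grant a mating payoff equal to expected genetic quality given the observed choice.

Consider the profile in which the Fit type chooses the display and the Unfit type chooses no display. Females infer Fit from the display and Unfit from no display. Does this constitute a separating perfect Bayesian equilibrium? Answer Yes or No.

Under these beliefs, the display earns mating payoff 14 and no display earns mating payoff 6.
Fit: the display nets 14 − 6 = 8; no display nets 6. Fit prefers the display.
Unfit: the display nets 14 − 15 = -1; no display nets 6. Unfit prefers no display.
Neither type deviates, so the separating profile is an equilibrium.

Yes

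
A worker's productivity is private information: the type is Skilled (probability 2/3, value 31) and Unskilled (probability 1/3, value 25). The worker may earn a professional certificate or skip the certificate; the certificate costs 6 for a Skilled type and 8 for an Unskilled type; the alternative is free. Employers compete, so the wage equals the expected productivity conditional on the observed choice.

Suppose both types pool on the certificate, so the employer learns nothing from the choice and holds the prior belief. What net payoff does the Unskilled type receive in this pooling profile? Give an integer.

21

Pooled wage = 2/3·31 + 1/3·25 = 29.
Unskilled pays cost 8 for the certificate, so net payoff = 29 − 8 = 21.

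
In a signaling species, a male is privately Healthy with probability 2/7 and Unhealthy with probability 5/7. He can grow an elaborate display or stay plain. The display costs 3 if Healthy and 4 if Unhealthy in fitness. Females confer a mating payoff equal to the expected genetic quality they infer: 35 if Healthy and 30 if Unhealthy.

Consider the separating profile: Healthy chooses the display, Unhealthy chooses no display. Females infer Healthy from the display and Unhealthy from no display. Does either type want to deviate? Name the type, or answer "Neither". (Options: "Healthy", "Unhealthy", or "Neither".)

Unhealthy

The display pays 35; no display pays 30.
Healthy: assigned the display, nets 35 − 3 = 32; deviating to no display nets 30.
Unhealthy: assigned no display, nets 30; deviating to the display nets 35 − 4 = 31.
The Unhealthy type gains 1 by deviating.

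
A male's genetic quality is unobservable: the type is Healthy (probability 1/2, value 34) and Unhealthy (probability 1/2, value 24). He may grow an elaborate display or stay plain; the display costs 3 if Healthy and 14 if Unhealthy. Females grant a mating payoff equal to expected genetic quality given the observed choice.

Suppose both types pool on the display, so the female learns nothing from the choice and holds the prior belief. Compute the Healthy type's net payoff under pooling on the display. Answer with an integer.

26

Pooled mating payoff = 1/2·34 + 1/2·24 = 29.
Healthy pays cost 3 for the display, so net payoff = 29 − 3 = 26.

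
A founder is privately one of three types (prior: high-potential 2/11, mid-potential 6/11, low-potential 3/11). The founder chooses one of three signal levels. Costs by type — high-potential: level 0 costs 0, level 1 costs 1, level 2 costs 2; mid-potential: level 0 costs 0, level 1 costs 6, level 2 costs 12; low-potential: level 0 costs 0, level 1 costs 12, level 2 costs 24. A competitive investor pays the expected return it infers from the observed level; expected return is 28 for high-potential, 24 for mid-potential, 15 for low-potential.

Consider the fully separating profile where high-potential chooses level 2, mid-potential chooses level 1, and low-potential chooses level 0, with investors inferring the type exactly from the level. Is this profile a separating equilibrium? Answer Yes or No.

Yes

Separating valuations: level 2 → 28, level 1 → 24, level 0 → 15.
high-potential (assigned level 2): level 0: 15 − 0 = 15; level 1: 24 − 1 = 23; level 2: 28 − 2 = 26. high-potential stays.
mid-potential (assigned level 1): level 0: 15 − 0 = 15; level 1: 24 − 6 = 18; level 2: 28 − 12 = 16. mid-potential stays.
low-potential (assigned level 0): level 0: 15 − 0 = 15; level 1: 24 − 12 = 12; level 2: 28 − 24 = 4. low-potential stays.
Every type prefers its assigned level; separation holds.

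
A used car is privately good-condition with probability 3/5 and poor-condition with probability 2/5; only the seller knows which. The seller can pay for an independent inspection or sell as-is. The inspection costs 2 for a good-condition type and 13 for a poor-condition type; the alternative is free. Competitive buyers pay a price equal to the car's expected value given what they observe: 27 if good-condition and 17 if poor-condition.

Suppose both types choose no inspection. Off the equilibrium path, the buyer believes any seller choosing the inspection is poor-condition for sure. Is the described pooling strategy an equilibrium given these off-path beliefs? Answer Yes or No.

On path, the buyer holds the prior and pays 3/5·27 + 2/5·17 = 23. Off path (the inspection), believing poor-condition, it pays 17.
good-condition: no inspection nets 23; the inspection nets 17 − 2 = 15. good-condition stays.
poor-condition: no inspection nets 23; the inspection nets 17 − 13 = 4. poor-condition stays.
No type deviates, so pooling is sustained.

Yes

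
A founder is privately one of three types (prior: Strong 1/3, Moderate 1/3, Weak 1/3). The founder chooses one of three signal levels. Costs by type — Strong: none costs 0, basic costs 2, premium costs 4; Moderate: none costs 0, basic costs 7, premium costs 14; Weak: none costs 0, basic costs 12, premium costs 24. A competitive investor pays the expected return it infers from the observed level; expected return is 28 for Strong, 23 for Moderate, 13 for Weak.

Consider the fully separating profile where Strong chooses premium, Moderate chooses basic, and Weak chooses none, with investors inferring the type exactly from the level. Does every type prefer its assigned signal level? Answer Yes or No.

Separating valuations: premium → 28, basic → 23, none → 13.
Strong (assigned premium): none: 13 − 0 = 13; basic: 23 − 2 = 21; premium: 28 − 4 = 24. Strong stays.
Moderate (assigned basic): none: 13 − 0 = 13; basic: 23 − 7 = 16; premium: 28 − 14 = 14. Moderate stays.
Weak (assigned none): none: 13 − 0 = 13; basic: 23 − 12 = 11; premium: 28 − 24 = 4. Weak stays.
Every type prefers its assigned level; separation holds.

Yes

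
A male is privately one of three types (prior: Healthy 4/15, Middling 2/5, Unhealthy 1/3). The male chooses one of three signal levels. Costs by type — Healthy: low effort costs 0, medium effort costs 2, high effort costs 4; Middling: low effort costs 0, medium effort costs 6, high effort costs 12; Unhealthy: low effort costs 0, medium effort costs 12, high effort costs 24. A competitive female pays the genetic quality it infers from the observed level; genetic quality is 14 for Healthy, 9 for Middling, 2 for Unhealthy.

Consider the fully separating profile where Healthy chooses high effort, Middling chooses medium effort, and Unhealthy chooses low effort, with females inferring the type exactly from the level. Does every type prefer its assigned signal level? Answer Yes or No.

Separating mating payoffs: high effort → 14, medium effort → 9, low effort → 2.
Healthy (assigned high effort): low effort: 2 − 0 = 2; medium effort: 9 − 2 = 7; high effort: 14 − 4 = 10. Healthy stays.
Middling (assigned medium effort): low effort: 2 − 0 = 2; medium effort: 9 − 6 = 3; high effort: 14 − 12 = 2. Middling stays.
Unhealthy (assigned low effort): low effort: 2 − 0 = 2; medium effort: 9 − 12 = -3; high effort: 14 − 24 = -10. Unhealthy stays.
Every type prefers its assigned level; separation holds.

Yes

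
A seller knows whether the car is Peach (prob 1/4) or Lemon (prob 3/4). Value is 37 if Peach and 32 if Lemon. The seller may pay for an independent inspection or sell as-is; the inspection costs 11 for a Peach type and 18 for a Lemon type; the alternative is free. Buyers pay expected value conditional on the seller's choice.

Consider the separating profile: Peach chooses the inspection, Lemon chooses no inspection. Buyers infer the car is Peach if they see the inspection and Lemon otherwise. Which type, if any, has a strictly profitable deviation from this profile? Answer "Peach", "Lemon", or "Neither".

The inspection pays 37; no inspection pays 32.
Peach: assigned the inspection, nets 37 − 11 = 26; deviating to no inspection nets 32.
Lemon: assigned no inspection, nets 32; deviating to the inspection nets 37 − 18 = 19.
The Peach type gains 6 by deviating.

Peach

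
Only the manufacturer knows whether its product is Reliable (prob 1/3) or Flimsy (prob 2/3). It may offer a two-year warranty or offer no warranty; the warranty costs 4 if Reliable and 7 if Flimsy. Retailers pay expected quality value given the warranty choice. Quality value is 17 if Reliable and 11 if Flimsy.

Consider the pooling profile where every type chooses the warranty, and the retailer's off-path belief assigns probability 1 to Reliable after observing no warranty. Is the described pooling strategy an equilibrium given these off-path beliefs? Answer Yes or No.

No

On path, the retailer holds the prior and pays 1/3·17 + 2/3·11 = 13. Off path (no warranty), believing Reliable, it pays 17.
Reliable: the warranty nets 13 − 4 = 9; no warranty nets 17. Reliable would deviate.
Flimsy: the warranty nets 13 − 7 = 6; no warranty nets 17. Flimsy would deviate.
A type deviates, so pooling fails.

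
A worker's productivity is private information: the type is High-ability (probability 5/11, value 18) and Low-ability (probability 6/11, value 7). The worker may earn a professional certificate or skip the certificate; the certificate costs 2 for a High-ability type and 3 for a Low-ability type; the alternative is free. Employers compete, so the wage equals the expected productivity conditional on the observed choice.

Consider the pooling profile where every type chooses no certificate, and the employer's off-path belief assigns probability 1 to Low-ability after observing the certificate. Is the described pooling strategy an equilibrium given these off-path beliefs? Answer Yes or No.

On path, the employer holds the prior and pays 5/11·18 + 6/11·7 = 12. Off path (the certificate), believing Low-ability, it pays 7.
High-ability: no certificate nets 12; the certificate nets 7 − 2 = 5. High-ability stays.
Low-ability: no certificate nets 12; the certificate nets 7 − 3 = 4. Low-ability stays.
No type deviates, so pooling is sustained.

Yes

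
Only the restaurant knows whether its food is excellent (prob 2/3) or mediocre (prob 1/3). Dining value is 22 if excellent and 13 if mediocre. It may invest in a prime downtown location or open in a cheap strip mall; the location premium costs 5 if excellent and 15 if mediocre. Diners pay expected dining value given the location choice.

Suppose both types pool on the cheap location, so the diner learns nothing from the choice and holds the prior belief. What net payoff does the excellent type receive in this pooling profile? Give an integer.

19

Pooled price premium = 2/3·22 + 1/3·13 = 19.
excellent pays no cost for the cheap location, so net payoff = 19.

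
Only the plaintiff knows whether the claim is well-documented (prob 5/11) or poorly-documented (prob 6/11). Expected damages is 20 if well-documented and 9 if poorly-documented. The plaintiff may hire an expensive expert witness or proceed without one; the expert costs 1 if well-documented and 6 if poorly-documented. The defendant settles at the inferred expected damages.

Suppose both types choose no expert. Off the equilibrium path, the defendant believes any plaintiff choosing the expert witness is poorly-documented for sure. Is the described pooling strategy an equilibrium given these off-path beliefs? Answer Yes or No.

Yes

On path, the defendant holds the prior and pays 5/11·20 + 6/11·9 = 14. Off path (the expert witness), believing poorly-documented, it pays 9.
well-documented: no expert nets 14; the expert witness nets 9 − 1 = 8. well-documented stays.
poorly-documented: no expert nets 14; the expert witness nets 9 − 6 = 3. poorly-documented stays.
No type deviates, so pooling is sustained.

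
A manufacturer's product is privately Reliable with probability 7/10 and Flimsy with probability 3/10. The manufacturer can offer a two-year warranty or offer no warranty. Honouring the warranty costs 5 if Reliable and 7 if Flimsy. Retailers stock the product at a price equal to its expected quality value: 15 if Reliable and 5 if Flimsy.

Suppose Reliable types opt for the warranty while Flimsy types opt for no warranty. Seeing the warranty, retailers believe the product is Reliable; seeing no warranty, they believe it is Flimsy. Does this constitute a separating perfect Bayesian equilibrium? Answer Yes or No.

Under these beliefs, the warranty earns price 15 and no warranty earns price 5.
Reliable: the warranty nets 15 − 5 = 10; no warranty nets 5. Reliable prefers the warranty.
Flimsy: the warranty nets 15 − 7 = 8; no warranty nets 5. Flimsy would deviate to the warranty.
Flimsy has a profitable deviation, so the profile is not an equilibrium.

No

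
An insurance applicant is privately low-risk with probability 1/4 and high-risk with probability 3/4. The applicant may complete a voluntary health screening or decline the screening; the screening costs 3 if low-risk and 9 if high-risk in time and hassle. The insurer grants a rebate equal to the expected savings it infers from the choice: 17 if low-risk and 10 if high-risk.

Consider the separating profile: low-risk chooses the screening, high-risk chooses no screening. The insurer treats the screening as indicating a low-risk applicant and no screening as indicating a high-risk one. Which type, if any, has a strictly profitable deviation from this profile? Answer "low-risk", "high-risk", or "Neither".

The screening pays 17; no screening pays 10.
low-risk: assigned the screening, nets 17 − 3 = 14; deviating to no screening nets 10.
high-risk: assigned no screening, nets 10; deviating to the screening nets 17 − 9 = 8.
Both types strictly prefer their assigned action; no profitable deviation.

Neither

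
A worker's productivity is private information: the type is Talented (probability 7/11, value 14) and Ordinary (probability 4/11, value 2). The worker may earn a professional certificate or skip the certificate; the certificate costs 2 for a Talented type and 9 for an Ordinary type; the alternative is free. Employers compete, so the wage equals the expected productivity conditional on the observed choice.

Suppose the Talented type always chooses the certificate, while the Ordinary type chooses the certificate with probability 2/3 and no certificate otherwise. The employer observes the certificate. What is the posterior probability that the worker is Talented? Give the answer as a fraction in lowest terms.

21/29

P(the certificate) = (7/11)·1 + (4/11)·(2/3) = 29/33.
By Bayes' rule, P(Talented | the certificate) = (7/11) / (29/33) = 21/29.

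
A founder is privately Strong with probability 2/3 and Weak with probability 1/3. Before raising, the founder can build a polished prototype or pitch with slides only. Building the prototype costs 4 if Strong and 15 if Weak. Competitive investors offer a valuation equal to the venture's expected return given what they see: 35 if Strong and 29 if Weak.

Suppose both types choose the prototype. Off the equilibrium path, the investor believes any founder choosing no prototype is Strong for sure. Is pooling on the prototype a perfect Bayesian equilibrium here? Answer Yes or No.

No

On path, the investor holds the prior and pays 2/3·35 + 1/3·29 = 33. Off path (no prototype), believing Strong, it pays 35.
Strong: the prototype nets 33 − 4 = 29; no prototype nets 35. Strong would deviate.
Weak: the prototype nets 33 − 15 = 18; no prototype nets 35. Weak would deviate.
A type deviates, so pooling fails.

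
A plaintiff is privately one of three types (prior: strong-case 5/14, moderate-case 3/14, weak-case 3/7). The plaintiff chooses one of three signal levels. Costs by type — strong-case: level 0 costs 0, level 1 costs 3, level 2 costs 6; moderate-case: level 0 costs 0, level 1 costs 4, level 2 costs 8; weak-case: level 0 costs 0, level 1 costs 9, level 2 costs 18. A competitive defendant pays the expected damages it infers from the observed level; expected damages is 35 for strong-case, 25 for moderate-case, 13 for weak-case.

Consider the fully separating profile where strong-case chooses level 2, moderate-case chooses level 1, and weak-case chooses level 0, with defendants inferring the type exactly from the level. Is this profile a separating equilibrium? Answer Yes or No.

No

Separating settlements: level 2 → 35, level 1 → 25, level 0 → 13.
strong-case (assigned level 2): level 0: 13 − 0 = 13; level 1: 25 − 3 = 22; level 2: 35 − 6 = 29. strong-case stays.
moderate-case (assigned level 1): level 0: 13 − 0 = 13; level 1: 25 − 4 = 21; level 2: 35 − 8 = 27. moderate-case prefers level 2.
weak-case (assigned level 0): level 0: 13 − 0 = 13; level 1: 25 − 9 = 16; level 2: 35 − 18 = 17. weak-case prefers level 2.
At least one type deviates; the separating profile fails.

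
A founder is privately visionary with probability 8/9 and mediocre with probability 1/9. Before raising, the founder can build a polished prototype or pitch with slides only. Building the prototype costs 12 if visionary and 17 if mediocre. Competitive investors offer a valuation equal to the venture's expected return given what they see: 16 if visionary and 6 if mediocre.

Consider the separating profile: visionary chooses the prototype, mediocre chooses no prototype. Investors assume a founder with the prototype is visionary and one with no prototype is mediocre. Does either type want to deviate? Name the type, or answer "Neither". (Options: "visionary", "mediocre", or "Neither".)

The prototype pays 16; no prototype pays 6.
visionary: assigned the prototype, nets 16 − 12 = 4; deviating to no prototype nets 6.
mediocre: assigned no prototype, nets 6; deviating to the prototype nets 16 − 17 = -1.
The visionary type gains 2 by deviating.

visionary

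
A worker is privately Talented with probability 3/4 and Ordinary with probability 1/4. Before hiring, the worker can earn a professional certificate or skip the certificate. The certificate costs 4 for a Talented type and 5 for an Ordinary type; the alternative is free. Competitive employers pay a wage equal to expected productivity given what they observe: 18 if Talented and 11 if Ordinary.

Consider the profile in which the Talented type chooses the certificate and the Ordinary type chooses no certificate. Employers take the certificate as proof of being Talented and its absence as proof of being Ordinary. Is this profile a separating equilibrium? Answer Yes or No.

Under these beliefs, the certificate earns wage 18 and no certificate earns wage 11.
Talented: the certificate nets 18 − 4 = 14; no certificate nets 11. Talented prefers the certificate.
Ordinary: the certificate nets 18 − 5 = 13; no certificate nets 11. Ordinary would deviate to the certificate.
Ordinary has a profitable deviation, so the profile is not an equilibrium.

No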